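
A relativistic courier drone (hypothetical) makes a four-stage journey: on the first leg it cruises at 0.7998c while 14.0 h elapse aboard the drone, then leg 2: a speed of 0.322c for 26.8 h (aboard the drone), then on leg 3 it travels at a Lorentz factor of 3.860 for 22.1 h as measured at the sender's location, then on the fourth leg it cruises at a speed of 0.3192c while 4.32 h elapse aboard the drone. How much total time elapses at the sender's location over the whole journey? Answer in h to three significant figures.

Leg 1: γ = 1/√(1 − 0.7998²) = 1/√0.3603 = 1.666; Δt_1 = 1.666 × 14.0 = 23.32 h.
Leg 2: γ = 1/√(1 − 0.322²) = 1/√0.8963 = 1.056; Δt_2 = 1.056 × 26.8 = 28.31 h.
Leg 3: 22.1 h is already measured at the sender's location.
Leg 4: γ = 1/√(1 − 0.3192²) = 1/√0.8981 = 1.055; Δt_4 = 1.055 × 4.32 = 4.558 h.
Total: 23.32 + 28.31 + 22.10 + 4.558 h.

Δt = 78.3 h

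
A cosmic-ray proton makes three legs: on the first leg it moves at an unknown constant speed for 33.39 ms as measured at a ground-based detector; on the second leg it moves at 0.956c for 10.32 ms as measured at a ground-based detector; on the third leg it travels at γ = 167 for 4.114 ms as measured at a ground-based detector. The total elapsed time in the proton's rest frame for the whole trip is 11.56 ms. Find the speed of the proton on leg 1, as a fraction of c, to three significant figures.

β = 0.967

Leg 1: speed unknown; τ_1 = 33.39/γ_1.
Leg 2: γ = 1/√(1 − 0.956²) = 1/√0.08606 = 3.409; τ_2 = 10.32/3.409 = 3.028 ms.
Leg 3: γ = 167; τ_3 = 4.114/167.0 = 0.02463 ms.
Total proper time: τ_1 + 3.028 + 0.02463 = 11.56, so τ_1 = 11.56 − 3.052 = 8.508 ms.
γ_1 = 33.39/8.508 = 3.925; β = √(1 − 1/γ²) = √0.9351.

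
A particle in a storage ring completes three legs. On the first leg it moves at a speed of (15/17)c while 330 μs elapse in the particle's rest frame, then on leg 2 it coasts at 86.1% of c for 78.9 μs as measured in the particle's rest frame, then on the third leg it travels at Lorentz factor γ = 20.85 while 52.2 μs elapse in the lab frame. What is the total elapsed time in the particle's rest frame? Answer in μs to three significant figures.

Leg 1: 330 μs is already measured in the particle's rest frame.
Leg 2: 78.9 μs is already measured in the particle's rest frame.
Leg 3: γ = 20.85; τ_3 = 52.2/20.85 = 2.504 μs.
Total: 330.0 + 78.90 + 2.504 μs.

τ = 411 μs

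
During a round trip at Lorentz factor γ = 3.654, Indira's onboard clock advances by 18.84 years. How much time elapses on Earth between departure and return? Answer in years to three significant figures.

Δt = 68.8 years

γ = 3.654
Earth-frame duration is the dilated interval: Δt = γτ = 3.654 × 18.84 years.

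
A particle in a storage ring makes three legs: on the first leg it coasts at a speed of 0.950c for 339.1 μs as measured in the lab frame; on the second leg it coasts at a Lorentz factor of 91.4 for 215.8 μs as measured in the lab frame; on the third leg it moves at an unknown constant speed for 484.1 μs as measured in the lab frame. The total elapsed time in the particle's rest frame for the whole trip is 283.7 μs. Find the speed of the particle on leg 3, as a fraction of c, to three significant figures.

Leg 1: γ = 1/√(1 − 0.950²) = 1/√0.09750 = 3.203; τ_1 = 339.1/3.203 = 105.9 μs.
Leg 2: γ = 91.4; τ_2 = 215.8/91.40 = 2.361 μs.
Leg 3: speed unknown; τ_3 = 484.1/γ_3.
Total proper time: 105.9 + 2.361 + τ_3 = 283.7, so τ_3 = 283.7 − 108.2 = 175.5 μs.
γ_3 = 484.1/175.5 = 2.759; β = √(1 − 1/γ²) = √0.8686.

β = 0.932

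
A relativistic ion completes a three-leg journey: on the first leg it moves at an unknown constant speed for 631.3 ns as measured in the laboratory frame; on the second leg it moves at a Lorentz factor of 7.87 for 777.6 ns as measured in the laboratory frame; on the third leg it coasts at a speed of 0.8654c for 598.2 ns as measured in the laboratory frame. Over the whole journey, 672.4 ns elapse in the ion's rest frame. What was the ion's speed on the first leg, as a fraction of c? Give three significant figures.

Leg 1: speed unknown; τ_1 = 631.3/γ_1.
Leg 2: γ = 7.87; τ_2 = 777.6/7.870 = 98.81 ns.
Leg 3: γ = 1/√(1 − 0.8654²) = 1/√0.2511 = 1.996; τ_3 = 598.2/1.996 = 299.7 ns.
Total proper time: τ_1 + 98.81 + 299.7 = 672.4, so τ_1 = 672.4 − 398.6 = 273.8 ns.
γ_1 = 631.3/273.8 = 2.305; β = √(1 − 1/γ²) = √0.8118.

β = 0.901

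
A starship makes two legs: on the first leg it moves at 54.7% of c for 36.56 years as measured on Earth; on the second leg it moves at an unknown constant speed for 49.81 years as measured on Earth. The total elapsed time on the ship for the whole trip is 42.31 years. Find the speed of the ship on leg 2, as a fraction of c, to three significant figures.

β = 0.972

Leg 1: β = 0.547; γ = 1/√(1 − 0.547²) = 1/√0.7008 = 1.195; τ_1 = 36.56/1.195 = 30.61 years.
Leg 2: speed unknown; τ_2 = 49.81/γ_2.
Total proper time: 30.61 + τ_2 = 42.31, so τ_2 = 42.31 − 30.61 = 11.70 years.
γ_2 = 49.81/11.70 = 4.256; β = √(1 − 1/γ²) = √0.9448.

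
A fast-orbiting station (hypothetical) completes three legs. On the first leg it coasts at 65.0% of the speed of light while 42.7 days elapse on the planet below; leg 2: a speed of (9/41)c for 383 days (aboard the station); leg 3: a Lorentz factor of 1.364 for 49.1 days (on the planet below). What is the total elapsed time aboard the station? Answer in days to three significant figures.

τ = 451 days

Leg 1: β = 0.650; γ = 1/√(1 − 0.650²) = 1/√0.5775 = 1.316; τ_1 = 42.7/1.316 = 32.45 days.
Leg 2: 383 days is already measured aboard the station.
Leg 3: γ = 1.364; τ_3 = 49.1/1.364 = 36.00 days.
Total: 32.45 + 383.0 + 36.00 days.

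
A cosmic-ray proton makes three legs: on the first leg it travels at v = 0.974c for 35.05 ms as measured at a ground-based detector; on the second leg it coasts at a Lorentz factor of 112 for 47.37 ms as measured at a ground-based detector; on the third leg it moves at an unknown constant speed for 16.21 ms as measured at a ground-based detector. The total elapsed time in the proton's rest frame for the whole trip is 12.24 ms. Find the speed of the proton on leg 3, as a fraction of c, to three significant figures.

Leg 1: γ = 1/√(1 − 0.974²) = 1/√0.05132 = 4.414; τ_1 = 35.05/4.414 = 7.941 ms.
Leg 2: γ = 112; τ_2 = 47.37/112.0 = 0.4229 ms.
Leg 3: speed unknown; τ_3 = 16.21/γ_3.
Total proper time: 7.941 + 0.4229 + τ_3 = 12.24, so τ_3 = 12.24 − 8.363 = 3.877 ms.
γ_3 = 16.21/3.877 = 4.182; β = √(1 − 1/γ²) = √0.9428.

β = 0.971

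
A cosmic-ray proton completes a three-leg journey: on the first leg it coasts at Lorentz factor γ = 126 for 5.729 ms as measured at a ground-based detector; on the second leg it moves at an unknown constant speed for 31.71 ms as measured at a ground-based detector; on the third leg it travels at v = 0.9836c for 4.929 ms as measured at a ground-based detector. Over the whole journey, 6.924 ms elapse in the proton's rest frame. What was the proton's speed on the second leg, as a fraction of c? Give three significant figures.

β = 0.982

Leg 1: γ = 126; τ_1 = 5.729/126.0 = 0.04547 ms.
Leg 2: speed unknown; τ_2 = 31.71/γ_2.
Leg 3: γ = 1/√(1 − 0.9836²) = 1/√0.03253 = 5.544; τ_3 = 4.929/5.544 = 0.8890 ms.
Total proper time: 0.04547 + τ_2 + 0.8890 = 6.924, so τ_2 = 6.924 − 0.9345 = 5.990 ms.
γ_2 = 31.71/5.990 = 5.294; β = √(1 − 1/γ²) = √0.9643.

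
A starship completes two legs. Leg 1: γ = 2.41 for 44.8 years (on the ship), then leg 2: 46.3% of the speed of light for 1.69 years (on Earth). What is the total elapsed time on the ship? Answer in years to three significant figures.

Leg 1: 44.8 years is already measured on the ship.
Leg 2: β = 0.463; γ = 1/√(1 − 0.463²) = 1/√0.7856 = 1.128; τ_2 = 1.69/1.128 = 1.498 years.
Total: 44.80 + 1.498 years.

τ = 46.3 years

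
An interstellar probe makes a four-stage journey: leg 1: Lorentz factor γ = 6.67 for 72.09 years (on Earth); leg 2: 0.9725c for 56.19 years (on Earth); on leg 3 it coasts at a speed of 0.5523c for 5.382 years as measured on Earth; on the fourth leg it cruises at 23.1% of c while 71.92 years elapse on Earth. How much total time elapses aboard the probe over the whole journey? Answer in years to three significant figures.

τ = 98.4 years

Leg 1: γ = 6.67; τ_1 = 72.09/6.670 = 10.81 years.
Leg 2: γ = 1/√(1 − 0.9725²) = 1/√0.05424 = 4.294; τ_2 = 56.19/4.294 = 13.09 years.
Leg 3: γ = 1/√(1 − 0.5523²) = 1/√0.6950 = 1.200; τ_3 = 5.382/1.200 = 4.487 years.
Leg 4: β = 0.231; γ = 1/√(1 − 0.231²) = 1/√0.9466 = 1.028; τ_4 = 71.92/1.028 = 69.97 years.
Total: 10.81 + 13.09 + 4.487 + 69.97 years.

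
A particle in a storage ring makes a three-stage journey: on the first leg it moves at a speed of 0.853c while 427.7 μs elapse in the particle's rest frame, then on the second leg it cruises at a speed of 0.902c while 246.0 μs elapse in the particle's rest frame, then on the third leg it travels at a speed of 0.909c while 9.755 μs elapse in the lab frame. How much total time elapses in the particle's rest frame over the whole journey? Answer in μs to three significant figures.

τ = 678 μs

Leg 1: 427.7 μs is already measured in the particle's rest frame.
Leg 2: 246.0 μs is already measured in the particle's rest frame.
Leg 3: γ = 1/√(1 − 0.909²) = 1/√0.1737 = 2.399; τ_3 = 9.755/2.399 = 4.066 μs.
Total: 427.7 + 246.0 + 4.066 μs.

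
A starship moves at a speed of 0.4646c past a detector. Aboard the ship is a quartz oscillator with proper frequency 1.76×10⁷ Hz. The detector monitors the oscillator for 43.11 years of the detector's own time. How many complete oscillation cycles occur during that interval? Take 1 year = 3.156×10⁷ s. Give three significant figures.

N = 2.12×10¹⁶

γ = 1/√(1 − 0.4646²) = 1/√0.7841 = 1.129
During 43.11 years of lab time, the oscillator's proper time advances by τ = Δt/γ = 43.11/1.129 = 38.17 years = 1.205×10⁹ s.
N = f × τ = 1.76×10⁷ × 1.205×10⁹ = 2.120×10¹⁶.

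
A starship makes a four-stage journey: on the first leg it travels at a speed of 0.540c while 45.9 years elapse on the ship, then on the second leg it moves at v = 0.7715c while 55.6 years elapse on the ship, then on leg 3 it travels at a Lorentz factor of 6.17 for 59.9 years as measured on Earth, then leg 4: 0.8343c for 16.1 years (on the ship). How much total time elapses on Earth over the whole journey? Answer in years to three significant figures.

Leg 1: γ = 1/√(1 − 0.540²) = 1/√0.7084 = 1.188; Δt_1 = 1.188 × 45.9 = 54.53 years.
Leg 2: γ = 1/√(1 − 0.7715²) = 1/√0.4048 = 1.572; Δt_2 = 1.572 × 55.6 = 87.39 years.
Leg 3: 59.9 years is already measured on Earth.
Leg 4: γ = 1/√(1 − 0.8343²) = 1/√0.3039 = 1.814; Δt_4 = 1.814 × 16.1 = 29.20 years.
Total: 54.53 + 87.39 + 59.90 + 29.20 years.

Δt = 231 years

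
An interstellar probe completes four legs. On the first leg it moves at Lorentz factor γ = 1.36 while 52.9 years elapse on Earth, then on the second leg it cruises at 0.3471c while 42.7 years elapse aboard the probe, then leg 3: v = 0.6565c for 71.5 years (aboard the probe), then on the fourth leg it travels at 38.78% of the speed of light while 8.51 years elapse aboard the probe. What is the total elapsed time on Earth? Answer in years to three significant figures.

Leg 1: 52.9 years is already measured on Earth.
Leg 2: γ = 1/√(1 − 0.3471²) = 1/√0.8795 = 1.066; Δt_2 = 1.066 × 42.7 = 45.53 years.
Leg 3: γ = 1/√(1 − 0.6565²) = 1/√0.5690 = 1.326; Δt_3 = 1.326 × 71.5 = 94.79 years.
Leg 4: β = 0.3878; γ = 1/√(1 − 0.3878²) = 1/√0.8496 = 1.085; Δt_4 = 1.085 × 8.51 = 9.233 years.
Total: 52.90 + 45.53 + 94.79 + 9.233 years.

Δt = 202 years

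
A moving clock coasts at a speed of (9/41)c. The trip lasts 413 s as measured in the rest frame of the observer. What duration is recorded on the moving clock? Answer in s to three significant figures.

γ = 1/√(1 − (9/41)²) = 41/40 = 1.025
The interval measured in the rest frame of the observer is the dilated one; the clock on the moving clock measures the proper time τ = Δt/γ = 413/1.025 s.

τ = 403 s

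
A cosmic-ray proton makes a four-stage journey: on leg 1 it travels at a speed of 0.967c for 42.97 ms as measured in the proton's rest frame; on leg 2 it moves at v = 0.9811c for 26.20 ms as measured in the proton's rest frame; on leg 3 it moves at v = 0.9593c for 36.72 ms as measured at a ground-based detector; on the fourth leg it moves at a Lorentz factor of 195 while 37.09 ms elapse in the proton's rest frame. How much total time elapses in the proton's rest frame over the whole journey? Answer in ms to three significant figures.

Leg 1: 42.97 ms is already measured in the proton's rest frame.
Leg 2: 26.20 ms is already measured in the proton's rest frame.
Leg 3: γ = 1/√(1 − 0.9593²) = 1/√0.07974 = 3.541; τ_3 = 36.72/3.541 = 10.37 ms.
Leg 4: 37.09 ms is already measured in the proton's rest frame.
Total: 42.97 + 26.20 + 10.37 + 37.09 ms.

τ = 117 ms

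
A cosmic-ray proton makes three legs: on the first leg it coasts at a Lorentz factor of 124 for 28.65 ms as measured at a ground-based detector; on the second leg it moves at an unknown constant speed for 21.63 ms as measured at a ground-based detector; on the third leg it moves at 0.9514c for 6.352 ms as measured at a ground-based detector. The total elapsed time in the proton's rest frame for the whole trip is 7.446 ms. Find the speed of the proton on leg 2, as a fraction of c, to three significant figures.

Leg 1: γ = 124; τ_1 = 28.65/124.0 = 0.2310 ms.
Leg 2: speed unknown; τ_2 = 21.63/γ_2.
Leg 3: γ = 1/√(1 − 0.9514²) = 1/√0.09484 = 3.247; τ_3 = 6.352/3.247 = 1.956 ms.
Total proper time: 0.2310 + τ_2 + 1.956 = 7.446, so τ_2 = 7.446 − 2.187 = 5.259 ms.
γ_2 = 21.63/5.259 = 4.113; β = √(1 − 1/γ²) = √0.9409.

β = 0.970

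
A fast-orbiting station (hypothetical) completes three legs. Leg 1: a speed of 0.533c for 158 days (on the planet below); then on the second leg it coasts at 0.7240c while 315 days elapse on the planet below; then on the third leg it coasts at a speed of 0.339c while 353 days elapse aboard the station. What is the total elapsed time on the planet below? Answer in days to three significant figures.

Δt = 848 days

Leg 1: 158 days is already measured on the planet below.
Leg 2: 315 days is already measured on the planet below.
Leg 3: γ = 1/√(1 − 0.339²) = 1/√0.8851 = 1.063; Δt_3 = 1.063 × 353 = 375.2 days.
Total: 158.0 + 315.0 + 375.2 days.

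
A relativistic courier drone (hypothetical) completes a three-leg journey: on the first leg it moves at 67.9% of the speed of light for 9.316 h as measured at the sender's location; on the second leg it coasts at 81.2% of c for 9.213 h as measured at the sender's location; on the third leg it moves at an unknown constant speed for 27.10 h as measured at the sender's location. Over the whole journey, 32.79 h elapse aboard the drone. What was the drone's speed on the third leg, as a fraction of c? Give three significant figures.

β = 0.651

Leg 1: β = 0.679; γ = 1/√(1 − 0.679²) = 1/√0.5390 = 1.362; τ_1 = 9.316/1.362 = 6.839 h.
Leg 2: β = 0.812; γ = 1/√(1 − 0.812²) = 1/√0.3407 = 1.713; τ_2 = 9.213/1.713 = 5.377 h.
Leg 3: speed unknown; τ_3 = 27.10/γ_3.
Total proper time: 6.839 + 5.377 + τ_3 = 32.79, so τ_3 = 32.79 − 12.22 = 20.57 h.
γ_3 = 27.10/20.57 = 1.317; β = √(1 − 1/γ²) = √0.4237.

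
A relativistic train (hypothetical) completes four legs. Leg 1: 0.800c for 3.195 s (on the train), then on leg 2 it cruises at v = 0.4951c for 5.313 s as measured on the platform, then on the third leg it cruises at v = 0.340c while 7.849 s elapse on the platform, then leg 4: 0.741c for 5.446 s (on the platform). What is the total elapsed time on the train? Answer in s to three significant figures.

Leg 1: 3.195 s is already measured on the train.
Leg 2: γ = 1/√(1 − 0.4951²) = 1/√0.7549 = 1.151; τ_2 = 5.313/1.151 = 4.616 s.
Leg 3: γ = 1/√(1 − 0.340²) = 1/√0.8844 = 1.063; τ_3 = 7.849/1.063 = 7.381 s.
Leg 4: γ = 1/√(1 − 0.741²) = 1/√0.4509 = 1.489; τ_4 = 5.446/1.489 = 3.657 s.
Total: 3.195 + 4.616 + 7.381 + 3.657 s.

τ = 18.8 s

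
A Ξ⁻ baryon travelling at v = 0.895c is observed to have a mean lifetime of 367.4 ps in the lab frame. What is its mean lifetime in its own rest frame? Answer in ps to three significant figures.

τ₀ = 164 ps

γ = 1/√(1 − 0.895²) = 1/√0.1990 = 2.242
The lab-frame lifetime is the dilated interval; the proper lifetime is τ₀ = Δt/γ = 367.4/2.242 ps.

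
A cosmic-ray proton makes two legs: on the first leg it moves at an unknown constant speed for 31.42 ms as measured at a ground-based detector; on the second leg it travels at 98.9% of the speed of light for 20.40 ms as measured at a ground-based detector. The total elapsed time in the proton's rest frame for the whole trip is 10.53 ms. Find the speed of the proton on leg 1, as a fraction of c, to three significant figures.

Leg 1: speed unknown; τ_1 = 31.42/γ_1.
Leg 2: β = 0.989; γ = 1/√(1 − 0.989²) = 1/√0.02188 = 6.761; τ_2 = 20.40/6.761 = 3.017 ms.
Total proper time: τ_1 + 3.017 = 10.53, so τ_1 = 10.53 − 3.017 = 7.513 ms.
γ_1 = 31.42/7.513 = 4.182; β = √(1 − 1/γ²) = √0.9428.

β = 0.971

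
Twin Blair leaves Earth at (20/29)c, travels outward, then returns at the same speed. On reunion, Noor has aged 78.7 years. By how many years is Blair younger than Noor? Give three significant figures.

γ = 1/√(1 − (20/29)²) = 29/21 ≈ 1.381
Blair's elapsed proper time: τ = 78.7/1.381 = 56.99 years.
Age gap = Δt − τ = 78.7 − 56.99 years.

Δt − τ = 21.7 years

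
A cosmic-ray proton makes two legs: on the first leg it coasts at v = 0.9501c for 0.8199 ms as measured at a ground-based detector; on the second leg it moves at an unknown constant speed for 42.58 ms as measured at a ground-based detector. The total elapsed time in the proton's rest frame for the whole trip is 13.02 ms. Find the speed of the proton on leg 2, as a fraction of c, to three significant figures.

Leg 1: γ = 1/√(1 − 0.9501²) = 1/√0.09731 = 3.206; τ_1 = 0.8199/3.206 = 0.2558 ms.
Leg 2: speed unknown; τ_2 = 42.58/γ_2.
Total proper time: 0.2558 + τ_2 = 13.02, so τ_2 = 13.02 − 0.2558 = 12.76 ms.
γ_2 = 42.58/12.76 = 3.336; β = √(1 − 1/γ²) = √0.9101.

β = 0.954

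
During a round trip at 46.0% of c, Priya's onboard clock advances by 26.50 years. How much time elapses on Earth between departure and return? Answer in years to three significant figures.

Δt = 29.8 years

β = 0.460; γ = 1/√(1 − 0.460²) = 1/√0.7884 = 1.126
Earth-frame duration is the dilated interval: Δt = γτ = 1.126 × 26.50 years.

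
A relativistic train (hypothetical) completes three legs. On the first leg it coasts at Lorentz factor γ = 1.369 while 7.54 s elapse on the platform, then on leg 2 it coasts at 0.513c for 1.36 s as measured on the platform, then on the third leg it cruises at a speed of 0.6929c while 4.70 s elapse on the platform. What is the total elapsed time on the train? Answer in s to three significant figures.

τ = 10.1 s

Leg 1: γ = 1.369; τ_1 = 7.54/1.369 = 5.508 s.
Leg 2: γ = 1/√(1 − 0.513²) = 1/√0.7368 = 1.165; τ_2 = 1.36/1.165 = 1.167 s.
Leg 3: γ = 1/√(1 − 0.6929²) = 1/√0.5199 = 1.387; τ_3 = 4.70/1.387 = 3.389 s.
Total: 5.508 + 1.167 + 3.389 s.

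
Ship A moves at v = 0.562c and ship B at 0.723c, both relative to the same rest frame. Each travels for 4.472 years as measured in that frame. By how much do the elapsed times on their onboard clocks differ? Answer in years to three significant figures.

A: γ = 1/√(1 − 0.562²) = 1/√0.6842 = 1.209; τ_A = 4.472/1.209 = 3.699 years.
B: γ = 1/√(1 − 0.723²) = 1/√0.4773 = 1.447; τ_B = 4.472/1.447 = 3.089 years.

|τ_A − τ_B| = 0.609 years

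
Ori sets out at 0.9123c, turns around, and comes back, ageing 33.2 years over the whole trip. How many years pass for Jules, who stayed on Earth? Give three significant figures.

Δt = 81.1 years

γ = 1/√(1 − 0.9123²) = 1/√0.1677 = 2.442
Earth-frame duration is the dilated interval: Δt = γτ = 2.442 × 33.2 years.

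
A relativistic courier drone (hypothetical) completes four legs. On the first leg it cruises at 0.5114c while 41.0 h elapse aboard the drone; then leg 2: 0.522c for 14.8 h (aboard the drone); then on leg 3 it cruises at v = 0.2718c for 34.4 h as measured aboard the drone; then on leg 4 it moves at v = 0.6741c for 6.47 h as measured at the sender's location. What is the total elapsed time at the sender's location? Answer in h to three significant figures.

Leg 1: γ = 1/√(1 − 0.5114²) = 1/√0.7385 = 1.164; Δt_1 = 1.164 × 41.0 = 47.71 h.
Leg 2: γ = 1/√(1 − 0.522²) = 1/√0.7275 = 1.172; Δt_2 = 1.172 × 14.8 = 17.35 h.
Leg 3: γ = 1/√(1 − 0.2718²) = 1/√0.9261 = 1.039; Δt_3 = 1.039 × 34.4 = 35.75 h.
Leg 4: 6.47 h is already measured at the sender's location.
Total: 47.71 + 17.35 + 35.75 + 6.470 h.

Δt = 107 h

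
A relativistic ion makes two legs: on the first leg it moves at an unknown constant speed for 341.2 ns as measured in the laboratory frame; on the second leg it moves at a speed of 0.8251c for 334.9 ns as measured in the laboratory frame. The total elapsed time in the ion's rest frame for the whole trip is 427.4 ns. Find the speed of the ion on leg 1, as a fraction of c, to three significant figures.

β = 0.716

Leg 1: speed unknown; τ_1 = 341.2/γ_1.
Leg 2: γ = 1/√(1 − 0.8251²) = 1/√0.3192 = 1.770; τ_2 = 334.9/1.770 = 189.2 ns.
Total proper time: τ_1 + 189.2 = 427.4, so τ_1 = 427.4 − 189.2 = 238.2 ns.
γ_1 = 341.2/238.2 = 1.432; β = √(1 − 1/γ²) = √0.5127.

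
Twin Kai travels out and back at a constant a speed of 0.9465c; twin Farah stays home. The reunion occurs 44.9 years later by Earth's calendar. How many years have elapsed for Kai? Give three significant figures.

τ = 14.5 years

γ = 1/√(1 − 0.9465²) = 1/√0.1041 = 3.099
Kai's clock measures proper time along the trip: τ = Δt/γ = 44.9/3.099 years.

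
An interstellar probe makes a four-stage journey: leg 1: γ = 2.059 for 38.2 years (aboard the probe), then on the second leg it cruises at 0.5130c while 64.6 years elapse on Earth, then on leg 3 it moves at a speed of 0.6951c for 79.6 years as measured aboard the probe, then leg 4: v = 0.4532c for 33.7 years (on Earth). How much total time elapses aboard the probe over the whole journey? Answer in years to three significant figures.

τ = 203 years

Leg 1: 38.2 years is already measured aboard the probe.
Leg 2: γ = 1/√(1 − 0.5130²) = 1/√0.7368 = 1.165; τ_2 = 64.6/1.165 = 55.45 years.
Leg 3: 79.6 years is already measured aboard the probe.
Leg 4: γ = 1/√(1 − 0.4532²) = 1/√0.7946 = 1.122; τ_4 = 33.7/1.122 = 30.04 years.
Total: 38.20 + 55.45 + 79.60 + 30.04 years.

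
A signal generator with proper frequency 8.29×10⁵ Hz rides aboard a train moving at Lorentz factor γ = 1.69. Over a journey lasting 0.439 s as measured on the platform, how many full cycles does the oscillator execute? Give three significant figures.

γ = 1.69
The oscillator's own cycle count is N = f × τ where τ is the proper time on the train. τ = Δt/γ = 0.439/1.690 = 0.2598 s = 2.598×10⁻¹ s.
N = 8.29×10⁵ × 2.598×10⁻¹ = 2.153×10⁵.

N = 2.15×10⁵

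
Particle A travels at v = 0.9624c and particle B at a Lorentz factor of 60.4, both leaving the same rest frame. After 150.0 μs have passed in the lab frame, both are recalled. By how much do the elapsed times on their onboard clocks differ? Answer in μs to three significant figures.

A: γ = 1/√(1 − 0.9624²) = 1/√0.07379 = 3.681; τ_A = 150.0/3.681 = 40.75 μs.
B: γ = 60.4; τ_B = 150.0/60.40 = 2.483 μs.

|τ_A − τ_B| = 38.3 μs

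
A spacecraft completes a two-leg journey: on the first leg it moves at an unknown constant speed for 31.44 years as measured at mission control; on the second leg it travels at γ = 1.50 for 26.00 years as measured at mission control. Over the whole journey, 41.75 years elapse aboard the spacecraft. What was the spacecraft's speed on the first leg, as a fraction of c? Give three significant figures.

Leg 1: speed unknown; τ_1 = 31.44/γ_1.
Leg 2: γ = 1.50; τ_2 = 26.00/1.500 = 17.33 years.
Total proper time: τ_1 + 17.33 = 41.75, so τ_1 = 41.75 − 17.33 = 24.42 years.
γ_1 = 31.44/24.42 = 1.288; β = √(1 − 1/γ²) = √0.3969.

β = 0.630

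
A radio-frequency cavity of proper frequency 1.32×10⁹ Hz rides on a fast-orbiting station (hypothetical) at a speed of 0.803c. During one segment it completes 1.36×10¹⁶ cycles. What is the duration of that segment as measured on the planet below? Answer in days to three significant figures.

Δt = 200 days

γ = 1/√(1 − 0.803²) = 1/√0.3552 = 1.678
Proper time for N cycles: τ = N/f = 1.36×10¹⁶/(1.32×10⁹) = 1.030×10⁷ s = 119.2 days.
Lab-frame duration Δt = γτ = 1.678 × 119.2 = 200.1 days.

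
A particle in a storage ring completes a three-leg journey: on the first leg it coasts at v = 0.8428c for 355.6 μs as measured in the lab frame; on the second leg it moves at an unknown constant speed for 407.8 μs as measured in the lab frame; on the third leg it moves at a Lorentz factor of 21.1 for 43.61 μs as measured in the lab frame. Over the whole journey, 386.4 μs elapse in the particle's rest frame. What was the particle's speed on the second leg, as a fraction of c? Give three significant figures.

β = 0.881

Leg 1: γ = 1/√(1 − 0.8428²) = 1/√0.2897 = 1.858; τ_1 = 355.6/1.858 = 191.4 μs.
Leg 2: speed unknown; τ_2 = 407.8/γ_2.
Leg 3: γ = 21.1; τ_3 = 43.61/21.10 = 2.067 μs.
Total proper time: 191.4 + τ_2 + 2.067 = 386.4, so τ_2 = 386.4 − 193.5 = 192.9 μs.
γ_2 = 407.8/192.9 = 2.114; β = √(1 − 1/γ²) = √0.7762.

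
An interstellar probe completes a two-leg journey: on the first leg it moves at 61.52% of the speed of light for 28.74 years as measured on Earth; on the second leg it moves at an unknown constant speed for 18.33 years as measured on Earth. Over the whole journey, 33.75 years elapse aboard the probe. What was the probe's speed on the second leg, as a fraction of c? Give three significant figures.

Leg 1: β = 0.6152; γ = 1/√(1 − 0.6152²) = 1/√0.6215 = 1.268; τ_1 = 28.74/1.268 = 22.66 years.
Leg 2: speed unknown; τ_2 = 18.33/γ_2.
Total proper time: 22.66 + τ_2 = 33.75, so τ_2 = 33.75 − 22.66 = 11.09 years.
γ_2 = 18.33/11.09 = 1.653; β = √(1 − 1/γ²) = √0.6338.

β = 0.796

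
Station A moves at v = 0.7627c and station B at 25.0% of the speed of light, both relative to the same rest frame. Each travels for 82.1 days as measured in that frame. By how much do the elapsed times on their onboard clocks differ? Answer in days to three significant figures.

|τ_A − τ_B| = 26.4 days

A: γ = 1/√(1 − 0.7627²) = 1/√0.4183 = 1.546; τ_A = 82.1/1.546 = 53.10 days.
B: β = 0.250; γ = 1/√(1 − 0.250²) = 1/√0.9375 = 1.033; τ_B = 82.1/1.033 = 79.49 days.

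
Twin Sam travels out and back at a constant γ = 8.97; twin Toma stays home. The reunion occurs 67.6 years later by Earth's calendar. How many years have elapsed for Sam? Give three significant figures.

τ = 7.54 years

γ = 8.97
Sam's clock measures proper time along the trip: τ = Δt/γ = 67.6/8.970 years.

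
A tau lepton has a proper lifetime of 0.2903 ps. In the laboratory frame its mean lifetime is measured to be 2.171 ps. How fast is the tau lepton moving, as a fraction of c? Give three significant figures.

γ = Δt/τ₀ = 2.171/0.2903 = 7.478
β = √(1 − 1/γ²) = √(1 − 0.01788) = √0.9821

v = 0.991c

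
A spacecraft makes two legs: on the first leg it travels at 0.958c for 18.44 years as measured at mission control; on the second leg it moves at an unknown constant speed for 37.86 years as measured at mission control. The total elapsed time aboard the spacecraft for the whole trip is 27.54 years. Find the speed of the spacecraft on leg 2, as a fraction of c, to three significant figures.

Leg 1: γ = 1/√(1 − 0.958²) = 1/√0.08224 = 3.487; τ_1 = 18.44/3.487 = 5.288 years.
Leg 2: speed unknown; τ_2 = 37.86/γ_2.
Total proper time: 5.288 + τ_2 = 27.54, so τ_2 = 27.54 − 5.288 = 22.25 years.
γ_2 = 37.86/22.25 = 1.701; β = √(1 − 1/γ²) = √0.6546.

β = 0.809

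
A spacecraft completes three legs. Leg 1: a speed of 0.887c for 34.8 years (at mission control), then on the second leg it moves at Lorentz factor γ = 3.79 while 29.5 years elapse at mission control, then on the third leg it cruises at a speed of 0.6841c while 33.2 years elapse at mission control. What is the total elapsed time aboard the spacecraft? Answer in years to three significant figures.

τ = 48.1 years

Leg 1: γ = 1/√(1 − 0.887²) = 1/√0.2132 = 2.166; τ_1 = 34.8/2.166 = 16.07 years.
Leg 2: γ = 3.79; τ_2 = 29.5/3.790 = 7.784 years.
Leg 3: γ = 1/√(1 − 0.6841²) = 1/√0.5320 = 1.371; τ_3 = 33.2/1.371 = 24.22 years.
Total: 16.07 + 7.784 + 24.22 years.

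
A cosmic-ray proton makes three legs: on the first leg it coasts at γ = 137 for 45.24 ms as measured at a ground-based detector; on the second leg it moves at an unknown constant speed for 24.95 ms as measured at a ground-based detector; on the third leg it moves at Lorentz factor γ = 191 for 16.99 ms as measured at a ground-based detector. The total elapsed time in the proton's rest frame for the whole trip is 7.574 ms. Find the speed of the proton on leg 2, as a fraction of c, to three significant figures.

β = 0.958

Leg 1: γ = 137; τ_1 = 45.24/137.0 = 0.3302 ms.
Leg 2: speed unknown; τ_2 = 24.95/γ_2.
Leg 3: γ = 191; τ_3 = 16.99/191.0 = 0.08895 ms.
Total proper time: 0.3302 + τ_2 + 0.08895 = 7.574, so τ_2 = 7.574 − 0.4192 = 7.155 ms.
γ_2 = 24.95/7.155 = 3.487; β = √(1 − 1/γ²) = √0.9178.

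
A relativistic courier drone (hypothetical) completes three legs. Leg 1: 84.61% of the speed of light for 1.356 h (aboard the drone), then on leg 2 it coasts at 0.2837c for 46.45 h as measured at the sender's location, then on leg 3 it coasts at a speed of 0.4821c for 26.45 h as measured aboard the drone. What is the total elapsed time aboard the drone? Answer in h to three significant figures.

Leg 1: 1.356 h is already measured aboard the drone.
Leg 2: γ = 1/√(1 − 0.2837²) = 1/√0.9195 = 1.043; τ_2 = 46.45/1.043 = 44.54 h.
Leg 3: 26.45 h is already measured aboard the drone.
Total: 1.356 + 44.54 + 26.45 h.

τ = 72.3 h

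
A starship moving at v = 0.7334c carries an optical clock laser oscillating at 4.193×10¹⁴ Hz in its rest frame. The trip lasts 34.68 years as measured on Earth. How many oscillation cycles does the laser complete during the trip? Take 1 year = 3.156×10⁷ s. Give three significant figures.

N = 3.12×10²³

γ = 1/√(1 − 0.7334²) = 1/√0.4621 = 1.471
The oscillator's own cycle count is N = f × τ where τ is the proper time on the ship. τ = Δt/γ = 34.68/1.471 = 23.58 years = 7.440×10⁸ s.
N = 4.193×10¹⁴ × 7.440×10⁸ = 3.120×10²³.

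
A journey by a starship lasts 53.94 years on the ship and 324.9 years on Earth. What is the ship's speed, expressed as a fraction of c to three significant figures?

β = 0.986

The proper time is measured on the ship (both events occur at the ship's location); Δt is measured on Earth. γ = Δt/τ = 324.9/53.94 = 6.023.
β = √(1 − 1/γ²) = √(1 − 0.02756) = √0.9724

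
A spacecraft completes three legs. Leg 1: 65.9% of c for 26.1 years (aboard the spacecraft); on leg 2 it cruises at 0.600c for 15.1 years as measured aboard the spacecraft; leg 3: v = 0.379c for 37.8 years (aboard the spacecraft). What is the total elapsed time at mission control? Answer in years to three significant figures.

Leg 1: β = 0.659; γ = 1/√(1 − 0.659²) = 1/√0.5657 = 1.330; Δt_1 = 1.330 × 26.1 = 34.70 years.
Leg 2: γ = 1/√(1 − 0.600²) = 5/4 = 1.250; Δt_2 = 1.250 × 15.1 = 18.88 years.
Leg 3: γ = 1/√(1 − 0.379²) = 1/√0.8564 = 1.081; Δt_3 = 1.081 × 37.8 = 40.85 years.
Total: 34.70 + 18.88 + 40.85 years.

Δt = 94.4 years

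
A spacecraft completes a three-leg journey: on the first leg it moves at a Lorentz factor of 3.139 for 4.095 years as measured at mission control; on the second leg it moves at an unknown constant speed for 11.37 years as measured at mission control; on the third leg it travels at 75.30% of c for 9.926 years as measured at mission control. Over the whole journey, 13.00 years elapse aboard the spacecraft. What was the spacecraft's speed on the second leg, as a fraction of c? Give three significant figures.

Leg 1: γ = 3.139; τ_1 = 4.095/3.139 = 1.305 years.
Leg 2: speed unknown; τ_2 = 11.37/γ_2.
Leg 3: β = 0.7530; γ = 1/√(1 − 0.7530²) = 1/√0.4330 = 1.520; τ_3 = 9.926/1.520 = 6.532 years.
Total proper time: 1.305 + τ_2 + 6.532 = 13.00, so τ_2 = 13.00 − 7.836 = 5.164 years.
γ_2 = 11.37/5.164 = 2.202; β = √(1 − 1/γ²) = √0.7937.

β = 0.891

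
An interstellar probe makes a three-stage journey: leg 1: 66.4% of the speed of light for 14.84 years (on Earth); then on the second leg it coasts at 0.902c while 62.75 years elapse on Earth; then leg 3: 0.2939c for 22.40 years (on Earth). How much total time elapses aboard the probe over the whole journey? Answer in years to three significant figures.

τ = 59.6 years

Leg 1: β = 0.664; γ = 1/√(1 − 0.664²) = 1/√0.5591 = 1.337; τ_1 = 14.84/1.337 = 11.10 years.
Leg 2: γ = 1/√(1 − 0.902²) = 1/√0.1864 = 2.316; τ_2 = 62.75/2.316 = 27.09 years.
Leg 3: γ = 1/√(1 − 0.2939²) = 1/√0.9136 = 1.046; τ_3 = 22.40/1.046 = 21.41 years.
Total: 11.10 + 27.09 + 21.41 years.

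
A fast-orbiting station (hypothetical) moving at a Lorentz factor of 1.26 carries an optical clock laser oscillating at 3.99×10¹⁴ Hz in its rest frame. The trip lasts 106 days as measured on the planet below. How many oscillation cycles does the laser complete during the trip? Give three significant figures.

N = 2.90×10²¹

γ = 1.26
The oscillator's own cycle count is N = f × τ where τ is the proper time aboard the station. τ = Δt/γ = 106/1.260 = 84.13 days = 7.269×10⁶ s.
N = 3.99×10¹⁴ × 7.269×10⁶ = 2.900×10²¹.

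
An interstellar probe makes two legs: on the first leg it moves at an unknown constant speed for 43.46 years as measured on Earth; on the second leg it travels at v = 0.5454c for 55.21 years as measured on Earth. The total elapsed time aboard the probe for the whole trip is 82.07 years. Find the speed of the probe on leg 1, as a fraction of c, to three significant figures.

β = 0.567

Leg 1: speed unknown; τ_1 = 43.46/γ_1.
Leg 2: γ = 1/√(1 − 0.5454²) = 1/√0.7025 = 1.193; τ_2 = 55.21/1.193 = 46.28 years.
Total proper time: τ_1 + 46.28 = 82.07, so τ_1 = 82.07 − 46.28 = 35.79 years.
γ_1 = 43.46/35.79 = 1.214; β = √(1 − 1/γ²) = √0.3217.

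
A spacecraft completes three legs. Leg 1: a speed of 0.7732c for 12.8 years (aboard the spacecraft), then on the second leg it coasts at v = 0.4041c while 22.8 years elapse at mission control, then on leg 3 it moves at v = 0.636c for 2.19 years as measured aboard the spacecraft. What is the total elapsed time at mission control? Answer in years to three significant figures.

Δt = 45.8 years

Leg 1: γ = 1/√(1 − 0.7732²) = 1/√0.4022 = 1.577; Δt_1 = 1.577 × 12.8 = 20.18 years.
Leg 2: 22.8 years is already measured at mission control.
Leg 3: γ = 1/√(1 − 0.636²) = 1/√0.5955 = 1.296; Δt_3 = 1.296 × 2.19 = 2.838 years.
Total: 20.18 + 22.80 + 2.838 years.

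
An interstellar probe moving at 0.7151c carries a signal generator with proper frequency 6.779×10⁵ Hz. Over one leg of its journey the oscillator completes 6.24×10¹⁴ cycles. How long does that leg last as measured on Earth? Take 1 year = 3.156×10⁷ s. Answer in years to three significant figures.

γ = 1/√(1 − 0.7151²) = 1/√0.4886 = 1.431
Proper time for N cycles: τ = N/f = 6.24×10¹⁴/(6.779×10⁵) = 9.205×10⁸ s = 29.17 years.
Lab-frame duration Δt = γτ = 1.431 × 29.17 = 41.72 years.

Δt = 41.7 years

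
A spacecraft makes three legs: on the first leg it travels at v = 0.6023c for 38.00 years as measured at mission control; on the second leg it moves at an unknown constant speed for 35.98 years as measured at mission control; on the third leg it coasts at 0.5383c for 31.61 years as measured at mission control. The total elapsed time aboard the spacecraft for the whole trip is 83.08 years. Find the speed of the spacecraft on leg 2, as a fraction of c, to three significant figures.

Leg 1: γ = 1/√(1 − 0.6023²) = 1/√0.6372 = 1.253; τ_1 = 38.00/1.253 = 30.33 years.
Leg 2: speed unknown; τ_2 = 35.98/γ_2.
Leg 3: γ = 1/√(1 − 0.5383²) = 1/√0.7102 = 1.187; τ_3 = 31.61/1.187 = 26.64 years.
Total proper time: 30.33 + τ_2 + 26.64 = 83.08, so τ_2 = 83.08 − 56.97 = 26.11 years.
γ_2 = 35.98/26.11 = 1.378; β = √(1 − 1/γ²) = √0.4735.

β = 0.688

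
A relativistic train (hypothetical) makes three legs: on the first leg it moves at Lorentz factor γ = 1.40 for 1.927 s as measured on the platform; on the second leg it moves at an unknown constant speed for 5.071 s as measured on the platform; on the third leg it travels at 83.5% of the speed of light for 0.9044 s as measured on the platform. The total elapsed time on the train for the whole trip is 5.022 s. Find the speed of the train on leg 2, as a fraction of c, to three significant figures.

Leg 1: γ = 1.40; τ_1 = 1.927/1.400 = 1.376 s.
Leg 2: speed unknown; τ_2 = 5.071/γ_2.
Leg 3: β = 0.835; γ = 1/√(1 − 0.835²) = 1/√0.3028 = 1.817; τ_3 = 0.9044/1.817 = 0.4976 s.
Total proper time: 1.376 + τ_2 + 0.4976 = 5.022, so τ_2 = 5.022 − 1.874 = 3.148 s.
γ_2 = 5.071/3.148 = 1.611; β = √(1 − 1/γ²) = √0.6146.

β = 0.784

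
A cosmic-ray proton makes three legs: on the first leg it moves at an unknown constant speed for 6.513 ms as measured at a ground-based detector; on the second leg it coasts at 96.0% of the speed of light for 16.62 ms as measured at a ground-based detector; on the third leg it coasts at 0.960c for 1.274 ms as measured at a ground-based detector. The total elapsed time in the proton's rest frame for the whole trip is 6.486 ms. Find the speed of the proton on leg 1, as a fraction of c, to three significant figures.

Leg 1: speed unknown; τ_1 = 6.513/γ_1.
Leg 2: β = 0.960; γ = 1/√(1 − 0.960²) = 1/√0.07840 = 3.571; τ_2 = 16.62/3.571 = 4.654 ms.
Leg 3: γ = 1/√(1 − 0.960²) = 25/7 ≈ 3.571; τ_3 = 1.274/3.571 = 0.3567 ms.
Total proper time: τ_1 + 4.654 + 0.3567 = 6.486, so τ_1 = 6.486 − 5.010 = 1.476 ms.
γ_1 = 6.513/1.476 = 4.414; β = √(1 − 1/γ²) = √0.9487.

β = 0.974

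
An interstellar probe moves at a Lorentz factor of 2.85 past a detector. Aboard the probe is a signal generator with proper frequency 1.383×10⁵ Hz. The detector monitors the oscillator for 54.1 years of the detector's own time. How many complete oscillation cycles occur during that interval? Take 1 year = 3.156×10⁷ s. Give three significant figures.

N = 8.29×10¹³

γ = 2.85
During 54.1 years of lab time, the oscillator's proper time advances by τ = Δt/γ = 54.1/2.850 = 18.98 years = 5.991×10⁸ s.
N = f × τ = 1.383×10⁵ × 5.991×10⁸ = 8.285×10¹³.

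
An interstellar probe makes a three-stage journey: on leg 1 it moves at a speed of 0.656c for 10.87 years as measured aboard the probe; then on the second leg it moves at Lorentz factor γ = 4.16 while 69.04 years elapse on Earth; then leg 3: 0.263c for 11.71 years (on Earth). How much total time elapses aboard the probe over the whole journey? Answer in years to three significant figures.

Leg 1: 10.87 years is already measured aboard the probe.
Leg 2: γ = 4.16; τ_2 = 69.04/4.160 = 16.60 years.
Leg 3: γ = 1/√(1 − 0.263²) = 1/√0.9308 = 1.036; τ_3 = 11.71/1.036 = 11.30 years.
Total: 10.87 + 16.60 + 11.30 years.

τ = 38.8 years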